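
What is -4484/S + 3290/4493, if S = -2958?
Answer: 14939216/6645147 ≈ 2.2481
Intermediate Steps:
-4484/S + 3290/4493 = -4484/(-2958) + 3290/4493 = -4484*(-1/2958) + 3290*(1/4493) = 2242/1479 + 3290/4493 = 14939216/6645147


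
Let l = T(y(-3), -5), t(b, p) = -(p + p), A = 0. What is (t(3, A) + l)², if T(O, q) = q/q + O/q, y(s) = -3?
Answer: 64/25 ≈ 2.5600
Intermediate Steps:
t(b, p) = -2*p
T(O, q) = 1 + O/q
l = 8/5 (l = (-3 - 5)/(-5) = -⅕*(-8) = 8/5 ≈ 1.6000)
(t(3, A) + l)² = (-2*0 + 8/5)² = (0 + 8/5)² = (8/5)² = 64/25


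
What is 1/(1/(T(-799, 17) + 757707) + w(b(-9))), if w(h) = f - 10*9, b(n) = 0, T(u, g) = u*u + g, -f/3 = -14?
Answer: -1396125/67013999 ≈ -0.020833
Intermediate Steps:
f = 42 (f = -3*(-14) = 42)
T(u, g) = g + u² (T(u, g) = u² + g = g + u²)
w(h) = -48 (w(h) = 42 - 10*9 = 42 - 90 = -48)
1/(1/(T(-799, 17) + 757707) + w(b(-9))) = 1/(1/((17 + (-799)²) + 757707) - 48) = 1/(1/((17 + 638401) + 757707) - 48) = 1/(1/(638418 + 757707) - 48) = 1/(1/1396125 - 48) = 1/(-67013999/1396125) = -1396125/67013999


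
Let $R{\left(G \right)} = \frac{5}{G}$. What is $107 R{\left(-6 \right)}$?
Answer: $- \frac{535}{6} \approx -89.167$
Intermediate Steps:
$107 R{\left(-6 \right)} = 107 \frac{5}{-6} = 107 \cdot 5 \left(- \frac{1}{6}\right) = 107 \left(- \frac{5}{6}\right) = - \frac{535}{6}$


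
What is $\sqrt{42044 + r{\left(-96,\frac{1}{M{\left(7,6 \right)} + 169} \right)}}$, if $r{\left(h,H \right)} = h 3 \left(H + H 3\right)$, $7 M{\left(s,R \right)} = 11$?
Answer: $\frac{2 \sqrt{416179247}}{199} \approx 205.03$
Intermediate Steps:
$M{\left(s,R \right)} = \frac{11}{7}$ ($M{\left(s,R \right)} = \frac{1}{7} \cdot 11 = \frac{11}{7}$)
$r{\left(h,H \right)} = 12 H h$ ($r{\left(h,H \right)} = 3 h \left(H + 3 H\right) = 3 h 4 H = 12 H h$)
$\sqrt{42044 + r{\left(-96,\frac{1}{M{\left(7,6 \right)} + 169} \right)}} = \sqrt{42044 + 12 \frac{1}{\frac{11}{7} + 169} \left(-96\right)} = \sqrt{42044 + 12 \frac{1}{\frac{1194}{7}} \left(-96\right)} = \sqrt{42044 + 12 \cdot \frac{7}{1194} \left(-96\right)} = \sqrt{42044 - \frac{1344}{199}} = \sqrt{\frac{8365412}{199}} = \frac{2 \sqrt{416179247}}{199}$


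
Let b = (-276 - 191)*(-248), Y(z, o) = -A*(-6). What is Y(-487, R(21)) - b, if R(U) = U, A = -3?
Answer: -115834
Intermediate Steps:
Y(z, o) = -18 (Y(z, o) = -1*(-3)*(-6) = 3*(-6) = -18)
b = 115816 (b = -467*(-248) = 115816)
Y(-487, R(21)) - b = -18 - 1*115816 = -18 - 115816 = -115834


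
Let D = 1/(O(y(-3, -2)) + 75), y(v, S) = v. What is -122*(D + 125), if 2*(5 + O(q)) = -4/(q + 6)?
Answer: -1586183/104 ≈ -15252.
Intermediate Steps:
O(q) = -5 - 2/(6 + q) (O(q) = -5 + (-4/(q + 6))/2 = -5 + (-4/(6 + q))/2 = -5 - 2/(6 + q))
D = 3/208 (D = 1/((-32 - 5*(-3))/(6 - 3) + 75) = 1/((-32 + 15)/3 + 75) = 1/((⅓)*(-17) + 75) = 1/(-17/3 + 75) = 1/(208/3) = 3/208 ≈ 0.014423)
-122*(D + 125) = -122*(3/208 + 125) = -122*26003/208 = -1586183/104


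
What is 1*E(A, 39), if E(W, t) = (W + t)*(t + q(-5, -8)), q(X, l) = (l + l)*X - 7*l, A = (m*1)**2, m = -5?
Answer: 11200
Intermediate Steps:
A = 25 (A = (-5*1)**2 = (-5)**2 = 25)
q(X, l) = -7*l + 2*X*l (q(X, l) = (2*l)*X - 7*l = 2*X*l - 7*l = -7*l + 2*X*l)
E(W, t) = (136 + t)*(W + t) (E(W, t) = (W + t)*(t - 8*(-7 + 2*(-5))) = (W + t)*(t - 8*(-7 - 10)) = (W + t)*(t - 8*(-17)) = (W + t)*(t + 136) = (W + t)*(136 + t) = (136 + t)*(W + t))
1*E(A, 39) = 1*(39**2 + 136*25 + 136*39 + 25*39) = 1*(1521 + 3400 + 5304 + 975) = 1*11200 = 11200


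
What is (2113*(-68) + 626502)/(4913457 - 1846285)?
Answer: 241409/1533586 ≈ 0.15741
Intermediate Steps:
(2113*(-68) + 626502)/(4913457 - 1846285) = (-143684 + 626502)/3067172 = 482818*(1/3067172) = 241409/1533586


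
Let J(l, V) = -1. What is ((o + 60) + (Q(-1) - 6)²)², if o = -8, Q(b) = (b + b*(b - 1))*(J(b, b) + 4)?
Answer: 3721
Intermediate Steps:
Q(b) = 3*b + 3*b*(-1 + b) (Q(b) = (b + b*(b - 1))*(-1 + 4) = (b + b*(-1 + b))*3 = 3*b + 3*b*(-1 + b))
((o + 60) + (Q(-1) - 6)²)² = ((-8 + 60) + (3*(-1)² - 6)²)² = (52 + (3*1 - 6)²)² = (52 + (3 - 6)²)² = (52 + (-3)²)² = (52 + 9)² = 61² = 3721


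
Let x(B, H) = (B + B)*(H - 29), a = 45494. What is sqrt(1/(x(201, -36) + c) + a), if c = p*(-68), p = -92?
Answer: 7*sqrt(366714948630)/19874 ≈ 213.29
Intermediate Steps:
x(B, H) = 2*B*(-29 + H) (x(B, H) = (2*B)*(-29 + H) = 2*B*(-29 + H))
c = 6256 (c = -92*(-68) = 6256)
sqrt(1/(x(201, -36) + c) + a) = sqrt(1/(2*201*(-29 - 36) + 6256) + 45494) = sqrt(1/(2*201*(-65) + 6256) + 45494) = sqrt(1/(-26130 + 6256) + 45494) = sqrt(1/(-19874) + 45494) = sqrt(-1/19874 + 45494) = sqrt(904147755/19874) = 7*sqrt(366714948630)/19874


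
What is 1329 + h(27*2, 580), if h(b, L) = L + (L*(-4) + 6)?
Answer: -405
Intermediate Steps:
h(b, L) = 6 - 3*L (h(b, L) = L + (-4*L + 6) = L + (6 - 4*L) = 6 - 3*L)
1329 + h(27*2, 580) = 1329 + (6 - 3*580) = 1329 + (6 - 1740) = 1329 - 1734 = -405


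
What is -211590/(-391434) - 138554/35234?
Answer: -3898298698/1149315463 ≈ -3.3918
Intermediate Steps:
-211590/(-391434) - 138554/35234 = -211590*(-1/391434) - 138554*1/35234 = 35265/65239 - 69277/17617 = -3898298698/1149315463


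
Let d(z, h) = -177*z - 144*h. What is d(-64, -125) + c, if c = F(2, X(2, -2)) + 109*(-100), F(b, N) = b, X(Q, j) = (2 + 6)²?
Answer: 18430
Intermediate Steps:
X(Q, j) = 64 (X(Q, j) = 8² = 64)
c = -10898 (c = 2 + 109*(-100) = 2 - 10900 = -10898)
d(-64, -125) + c = (-177*(-64) - 144*(-125)) - 10898 = (11328 + 18000) - 10898 = 29328 - 10898 = 18430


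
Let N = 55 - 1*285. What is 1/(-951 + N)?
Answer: -1/1181 ≈ -0.00084674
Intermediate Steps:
N = -230 (N = 55 - 285 = -230)
1/(-951 + N) = 1/(-951 - 230) = 1/(-1181) = -1/1181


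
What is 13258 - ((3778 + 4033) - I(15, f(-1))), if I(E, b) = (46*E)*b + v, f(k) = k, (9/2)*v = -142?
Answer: 42529/9 ≈ 4725.4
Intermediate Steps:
v = -284/9 (v = (2/9)*(-142) = -284/9 ≈ -31.556)
I(E, b) = -284/9 + 46*E*b (I(E, b) = (46*E)*b - 284/9 = 46*E*b - 284/9 = -284/9 + 46*E*b)
13258 - ((3778 + 4033) - I(15, f(-1))) = 13258 - ((3778 + 4033) - (-284/9 + 46*15*(-1))) = 13258 - (7811 - (-284/9 - 690)) = 13258 - (7811 - 1*(-6494/9)) = 13258 - (7811 + 6494/9) = 13258 - 1*76793/9 = 13258 - 76793/9 = 42529/9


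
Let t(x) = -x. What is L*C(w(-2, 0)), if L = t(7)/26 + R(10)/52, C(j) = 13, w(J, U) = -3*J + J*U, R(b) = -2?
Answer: -4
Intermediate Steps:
L = -4/13 (L = -1*7/26 - 2/52 = -7*1/26 - 2*1/52 = -7/26 - 1/26 = -4/13 ≈ -0.30769)
L*C(w(-2, 0)) = -4/13*13 = -4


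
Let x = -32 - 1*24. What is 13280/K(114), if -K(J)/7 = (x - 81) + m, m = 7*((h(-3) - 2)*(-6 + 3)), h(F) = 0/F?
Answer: 2656/133 ≈ 19.970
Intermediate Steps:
h(F) = 0
x = -56 (x = -32 - 24 = -56)
m = 42 (m = 7*((0 - 2)*(-6 + 3)) = 7*(-2*(-3)) = 7*6 = 42)
K(J) = 665 (K(J) = -7*((-56 - 81) + 42) = -7*(-137 + 42) = -7*(-95) = 665)
13280/K(114) = 13280/665 = 13280*(1/665) = 2656/133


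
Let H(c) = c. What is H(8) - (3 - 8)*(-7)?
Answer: -27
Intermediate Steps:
H(8) - (3 - 8)*(-7) = 8 - (3 - 8)*(-7) = 8 - (-5)*(-7) = 8 - 1*35 = 8 - 35 = -27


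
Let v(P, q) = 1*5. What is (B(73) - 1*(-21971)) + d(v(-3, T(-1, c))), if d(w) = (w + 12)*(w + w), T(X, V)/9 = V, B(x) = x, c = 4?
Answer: 22214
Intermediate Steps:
T(X, V) = 9*V
v(P, q) = 5
d(w) = 2*w*(12 + w) (d(w) = (12 + w)*(2*w) = 2*w*(12 + w))
(B(73) - 1*(-21971)) + d(v(-3, T(-1, c))) = (73 - 1*(-21971)) + 2*5*(12 + 5) = (73 + 21971) + 2*5*17 = 22044 + 170 = 22214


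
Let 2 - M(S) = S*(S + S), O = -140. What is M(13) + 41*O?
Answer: -6076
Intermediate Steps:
M(S) = 2 - 2*S² (M(S) = 2 - S*(S + S) = 2 - S*2*S = 2 - 2*S²)
M(13) + 41*O = (2 - 2*13²) + 41*(-140) = (2 - 2*169) - 5740 = (2 - 338) - 5740 = -336 - 5740 = -6076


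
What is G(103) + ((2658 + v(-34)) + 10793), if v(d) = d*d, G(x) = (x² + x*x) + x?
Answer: 35928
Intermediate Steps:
G(x) = x + 2*x² (G(x) = (x² + x²) + x = 2*x² + x = x + 2*x²)
v(d) = d²
G(103) + ((2658 + v(-34)) + 10793) = 103*(1 + 2*103) + ((2658 + (-34)²) + 10793) = 103*(1 + 206) + ((2658 + 1156) + 10793) = 103*207 + (3814 + 10793) = 21321 + 14607 = 35928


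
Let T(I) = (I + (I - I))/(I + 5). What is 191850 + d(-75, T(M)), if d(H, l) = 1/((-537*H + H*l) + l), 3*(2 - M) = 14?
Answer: 54200886457/282517 ≈ 1.9185e+5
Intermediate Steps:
M = -8/3 (M = 2 - ⅓*14 = 2 - 14/3 = -8/3 ≈ -2.6667)
T(I) = I/(5 + I) (T(I) = (I + 0)/(5 + I) = I/(5 + I))
d(H, l) = 1/(l - 537*H + H*l)
191850 + d(-75, T(M)) = 191850 + 1/(-8/(3*(5 - 8/3)) - 537*(-75) - (-200)/(5 - 8/3)) = 191850 + 1/(-8/(3*7/3) + 40275 - (-200)/7/3) = 191850 + 1/(-8/3*3/7 + 40275 - (-200)*3/7) = 191850 + 1/(-8/7 + 40275 - 75*(-8/7)) = 191850 + 1/(-8/7 + 40275 + 600/7) = 191850 + 1/(282517/7) = 191850 + 7/282517 = 54200886457/282517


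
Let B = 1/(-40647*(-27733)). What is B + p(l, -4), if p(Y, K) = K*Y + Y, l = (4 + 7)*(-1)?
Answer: 37199687284/1127263251 ≈ 33.000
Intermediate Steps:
l = -11 (l = 11*(-1) = -11)
p(Y, K) = Y + K*Y
B = 1/1127263251 (B = -1/40647*(-1/27733) = 1/1127263251 ≈ 8.8710e-10)
B + p(l, -4) = 1/1127263251 - 11*(1 - 4) = 1/1127263251 - 11*(-3) = 1/1127263251 + 33 = 37199687284/1127263251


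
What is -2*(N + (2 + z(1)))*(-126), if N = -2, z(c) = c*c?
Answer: 252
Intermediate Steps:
z(c) = c**2
-2*(N + (2 + z(1)))*(-126) = -2*(-2 + (2 + 1**2))*(-126) = -2*(-2 + (2 + 1))*(-126) = -2*(-2 + 3)*(-126) = -2*1*(-126) = -2*(-126) = 252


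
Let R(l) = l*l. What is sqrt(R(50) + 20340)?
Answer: 2*sqrt(5710) ≈ 151.13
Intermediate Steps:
R(l) = l**2
sqrt(R(50) + 20340) = sqrt(50**2 + 20340) = sqrt(2500 + 20340) = sqrt(22840) = 2*sqrt(5710)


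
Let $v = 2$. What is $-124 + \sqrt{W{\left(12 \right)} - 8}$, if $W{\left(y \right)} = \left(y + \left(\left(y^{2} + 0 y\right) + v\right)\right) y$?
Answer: $-124 + 4 \sqrt{118} \approx -80.549$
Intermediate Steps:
$W{\left(y \right)} = y \left(2 + y + y^{2}\right)$ ($W{\left(y \right)} = \left(y + \left(\left(y^{2} + 0 y\right) + 2\right)\right) y = \left(y + \left(\left(y^{2} + 0\right) + 2\right)\right) y = \left(y + \left(y^{2} + 2\right)\right) y = \left(y + \left(2 + y^{2}\right)\right) y = \left(2 + y + y^{2}\right) y = y \left(2 + y + y^{2}\right)$)
$-124 + \sqrt{W{\left(12 \right)} - 8} = -124 + \sqrt{12 \left(2 + 12 + 12^{2}\right) - 8} = -124 + \sqrt{12 \left(2 + 12 + 144\right) - 8} = -124 + \sqrt{12 \cdot 158 - 8} = -124 + \sqrt{1896 - 8} = -124 + \sqrt{1888} = -124 + 4 \sqrt{118}$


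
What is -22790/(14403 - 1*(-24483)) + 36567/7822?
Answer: 621840491/152083146 ≈ 4.0888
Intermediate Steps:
-22790/(14403 - 1*(-24483)) + 36567/7822 = -22790/(14403 + 24483) + 36567*(1/7822) = -22790/38886 + 36567/7822 = -22790*1/38886 + 36567/7822 = -11395/19443 + 36567/7822 = 621840491/152083146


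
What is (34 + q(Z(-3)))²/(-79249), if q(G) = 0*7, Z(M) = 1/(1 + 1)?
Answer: -1156/79249 ≈ -0.014587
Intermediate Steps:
Z(M) = ½ (Z(M) = 1/2 = ½)
q(G) = 0
(34 + q(Z(-3)))²/(-79249) = (34 + 0)²/(-79249) = 34²*(-1/79249) = 1156*(-1/79249) = -1156/79249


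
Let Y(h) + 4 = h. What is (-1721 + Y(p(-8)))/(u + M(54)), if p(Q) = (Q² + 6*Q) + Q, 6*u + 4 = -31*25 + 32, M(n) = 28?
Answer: 3434/193 ≈ 17.793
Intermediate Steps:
u = -249/2 (u = -⅔ + (-31*25 + 32)/6 = -⅔ + (-775 + 32)/6 = -⅔ + (⅙)*(-743) = -⅔ - 743/6 = -249/2 ≈ -124.50)
p(Q) = Q² + 7*Q
Y(h) = -4 + h
(-1721 + Y(p(-8)))/(u + M(54)) = (-1721 + (-4 - 8*(7 - 8)))/(-249/2 + 28) = (-1721 + (-4 - 8*(-1)))/(-193/2) = (-1721 + (-4 + 8))*(-2/193) = (-1721 + 4)*(-2/193) = -1717*(-2/193) = 3434/193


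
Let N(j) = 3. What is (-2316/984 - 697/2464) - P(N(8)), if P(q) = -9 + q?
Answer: 339791/101024 ≈ 3.3635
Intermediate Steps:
(-2316/984 - 697/2464) - P(N(8)) = (-2316/984 - 697/2464) - (-9 + 3) = (-2316*1/984 - 697*1/2464) - 1*(-6) = (-193/82 - 697/2464) + 6 = -266353/101024 + 6 = 339791/101024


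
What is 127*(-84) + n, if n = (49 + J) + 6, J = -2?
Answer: -10615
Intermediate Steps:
n = 53 (n = (49 - 2) + 6 = 47 + 6 = 53)
127*(-84) + n = 127*(-84) + 53 = -10668 + 53 = -10615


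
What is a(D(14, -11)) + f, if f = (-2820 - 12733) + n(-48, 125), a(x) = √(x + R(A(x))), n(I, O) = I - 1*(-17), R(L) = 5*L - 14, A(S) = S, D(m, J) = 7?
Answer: -15584 + 2*√7 ≈ -15579.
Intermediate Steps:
R(L) = -14 + 5*L
n(I, O) = 17 + I (n(I, O) = I + 17 = 17 + I)
a(x) = √(-14 + 6*x) (a(x) = √(x + (-14 + 5*x)) = √(-14 + 6*x))
f = -15584 (f = (-2820 - 12733) + (17 - 48) = -15553 - 31 = -15584)
a(D(14, -11)) + f = √(-14 + 6*7) - 15584 = √(-14 + 42) - 15584 = √28 - 15584 = 2*√7 - 15584 = -15584 + 2*√7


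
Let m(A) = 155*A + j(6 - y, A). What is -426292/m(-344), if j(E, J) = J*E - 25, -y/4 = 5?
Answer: 426292/62289 ≈ 6.8438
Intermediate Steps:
y = -20 (y = -4*5 = -20)
j(E, J) = -25 + E*J (j(E, J) = E*J - 25 = -25 + E*J)
m(A) = -25 + 181*A (m(A) = 155*A + (-25 + (6 - 1*(-20))*A) = 155*A + (-25 + (6 + 20)*A) = 155*A + (-25 + 26*A) = -25 + 181*A)
-426292/m(-344) = -426292/(-25 + 181*(-344)) = -426292/(-25 - 62264) = -426292/(-62289) = -426292*(-1/62289) = 426292/62289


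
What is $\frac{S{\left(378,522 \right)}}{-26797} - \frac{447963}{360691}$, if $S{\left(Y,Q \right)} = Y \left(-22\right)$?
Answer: $- \frac{9004558155}{9665436727} \approx -0.93162$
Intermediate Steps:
$S{\left(Y,Q \right)} = - 22 Y$
$\frac{S{\left(378,522 \right)}}{-26797} - \frac{447963}{360691} = \frac{\left(-22\right) 378}{-26797} - \frac{447963}{360691} = \left(-8316\right) \left(- \frac{1}{26797}\right) - \frac{447963}{360691} = \frac{8316}{26797} - \frac{447963}{360691} = - \frac{9004558155}{9665436727}$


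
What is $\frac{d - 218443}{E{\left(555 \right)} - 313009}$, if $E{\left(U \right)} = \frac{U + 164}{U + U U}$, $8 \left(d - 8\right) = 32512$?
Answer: $\frac{66150603180}{96588316501} \approx 0.68487$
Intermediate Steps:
$d = 4072$ ($d = 8 + \frac{1}{8} \cdot 32512 = 8 + 4064 = 4072$)
$E{\left(U \right)} = \frac{164 + U}{U + U^{2}}$
$\frac{d - 218443}{E{\left(555 \right)} - 313009} = \frac{4072 - 218443}{\frac{164 + 555}{555 \left(1 + 555\right)} - 313009} = - \frac{214371}{\frac{1}{555} \cdot \frac{1}{556} \cdot 719 - 313009} = - \frac{214371}{\frac{719}{308580} - 313009} = - \frac{214371}{- \frac{96588316501}{308580}} = \left(-214371\right) \left(- \frac{308580}{96588316501}\right) = \frac{66150603180}{96588316501}$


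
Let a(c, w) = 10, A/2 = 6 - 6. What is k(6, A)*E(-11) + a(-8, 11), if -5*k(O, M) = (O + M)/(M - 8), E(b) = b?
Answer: 167/20 ≈ 8.3500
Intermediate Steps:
A = 0 (A = 2*(6 - 6) = 2*0 = 0)
k(O, M) = -(M + O)/(5*(-8 + M)) (k(O, M) = -(O + M)/(5*(M - 8)) = -(M + O)/(5*(-8 + M)))
k(6, A)*E(-11) + a(-8, 11) = ((-1*0 - 1*6)/(5*(-8 + 0)))*(-11) + 10 = ((⅕)*(0 - 6)/(-8))*(-11) + 10 = ((⅕)*(-⅛)*(-6))*(-11) + 10 = (3/20)*(-11) + 10 = -33/20 + 10 = 167/20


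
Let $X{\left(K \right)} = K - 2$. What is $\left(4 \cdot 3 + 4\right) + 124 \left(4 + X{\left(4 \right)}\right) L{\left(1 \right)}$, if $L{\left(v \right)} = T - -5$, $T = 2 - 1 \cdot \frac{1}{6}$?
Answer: $5100$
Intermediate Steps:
$T = \frac{11}{6}$ ($T = 2 - 1 \cdot \frac{1}{6} = 2 - \frac{1}{6} = \frac{11}{6} \approx 1.8333$)
$L{\left(v \right)} = \frac{41}{6}$ ($L{\left(v \right)} = \frac{11}{6} - -5 = \frac{11}{6} + 5 = \frac{41}{6}$)
$X{\left(K \right)} = -2 + K$ ($X{\left(K \right)} = K - 2 = -2 + K$)
$\left(4 \cdot 3 + 4\right) + 124 \left(4 + X{\left(4 \right)}\right) L{\left(1 \right)} = \left(4 \cdot 3 + 4\right) + 124 \left(4 + \left(-2 + 4\right)\right) \frac{41}{6} = \left(12 + 4\right) + 124 \left(4 + 2\right) \frac{41}{6} = 16 + 124 \cdot 6 \cdot \frac{41}{6} = 16 + 124 \cdot 41 = 16 + 5084 = 5100$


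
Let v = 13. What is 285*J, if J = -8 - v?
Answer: -5985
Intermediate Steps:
J = -21 (J = -8 - 1*13 = -8 - 13 = -21)
285*J = 285*(-21) = -5985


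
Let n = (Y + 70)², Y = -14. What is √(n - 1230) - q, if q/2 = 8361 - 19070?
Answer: 21418 + √1906 ≈ 21462.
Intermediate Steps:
n = 3136 (n = (-14 + 70)² = 56² = 3136)
q = -21418 (q = 2*(8361 - 19070) = 2*(-10709) = -21418)
√(n - 1230) - q = √(3136 - 1230) - 1*(-21418) = √1906 + 21418 = 21418 + √1906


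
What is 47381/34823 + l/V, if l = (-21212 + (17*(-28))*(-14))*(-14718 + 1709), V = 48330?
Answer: 3296357210383/841497795 ≈ 3917.3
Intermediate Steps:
l = 189254932 (l = (-21212 - 476*(-14))*(-13009) = (-21212 + 6664)*(-13009) = -14548*(-13009) = 189254932)
47381/34823 + l/V = 47381/34823 + 189254932/48330 = 47381*(1/34823) + 189254932*(1/48330) = 47381/34823 + 94627466/24165 = 3296357210383/841497795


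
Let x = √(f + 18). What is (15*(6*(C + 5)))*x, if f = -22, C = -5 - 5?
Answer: -900*I ≈ -900.0*I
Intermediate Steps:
C = -10
x = 2*I (x = √(-22 + 18) = √(-4) = 2*I ≈ 2.0*I)
(15*(6*(C + 5)))*x = (15*(6*(-10 + 5)))*(2*I) = (15*(6*(-5)))*(2*I) = (15*(-30))*(2*I) = -900*I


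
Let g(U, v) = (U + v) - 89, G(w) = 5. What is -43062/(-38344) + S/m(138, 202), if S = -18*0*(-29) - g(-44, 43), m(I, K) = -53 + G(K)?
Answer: -28833/38344 ≈ -0.75196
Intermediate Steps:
g(U, v) = -89 + U + v
m(I, K) = -48 (m(I, K) = -53 + 5 = -48)
S = 90 (S = -18*0*(-29) - (-89 - 44 + 43) = 0*(-29) - 1*(-90) = 0 + 90 = 90)
-43062/(-38344) + S/m(138, 202) = -43062/(-38344) + 90/(-48) = -43062*(-1/38344) + 90*(-1/48) = 21531/19172 - 15/8 = -28833/38344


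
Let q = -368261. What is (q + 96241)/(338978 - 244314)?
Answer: -68005/23666 ≈ -2.8735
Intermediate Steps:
(q + 96241)/(338978 - 244314) = (-368261 + 96241)/(338978 - 244314) = -272020/94664 = -272020*1/94664 = -68005/23666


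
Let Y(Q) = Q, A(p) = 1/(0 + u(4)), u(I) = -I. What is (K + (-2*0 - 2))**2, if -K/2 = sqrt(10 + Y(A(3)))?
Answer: (2 + sqrt(39))**2 ≈ 67.980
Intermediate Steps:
A(p) = -1/4 (A(p) = 1/(0 - 1*4) = 1/(0 - 4) = 1/(-4) = -1/4)
K = -sqrt(39) (K = -2*sqrt(10 - 1/4) = -sqrt(39) ≈ -6.2450)
(K + (-2*0 - 2))**2 = (-sqrt(39) + (-2*0 - 2))**2 = (-sqrt(39) + (0 - 2))**2 = (-sqrt(39) - 2)**2 = (-2 - sqrt(39))**2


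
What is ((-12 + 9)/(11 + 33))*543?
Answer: -1629/44 ≈ -37.023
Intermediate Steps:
((-12 + 9)/(11 + 33))*543 = -3/44*543 = -1629/44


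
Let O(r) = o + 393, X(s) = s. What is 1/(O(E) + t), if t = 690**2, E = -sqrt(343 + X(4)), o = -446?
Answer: 1/476047 ≈ 2.1006e-6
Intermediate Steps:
E = -sqrt(347) (E = -sqrt(343 + 4) = -sqrt(347) ≈ -18.628)
O(r) = -53 (O(r) = -446 + 393 = -53)
t = 476100
1/(O(E) + t) = 1/(-53 + 476100) = 1/476047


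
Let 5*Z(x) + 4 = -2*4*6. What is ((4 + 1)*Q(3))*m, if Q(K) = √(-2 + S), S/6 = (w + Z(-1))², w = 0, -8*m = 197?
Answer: -197*√16174/8 ≈ -3131.7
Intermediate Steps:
Z(x) = -52/5 (Z(x) = -⅘ + (-2*4*6)/5 = -⅘ + (-8*6)/5 = -⅘ + (⅕)*(-48) = -⅘ - 48/5 = -52/5)
m = -197/8 (m = -⅛*197 = -197/8 ≈ -24.625)
S = 16224/25 (S = 6*(0 - 52/5)² = 6*(-52/5)² = 6*(2704/25) = 16224/25 ≈ 648.96)
Q(K) = √16174/5 (Q(K) = √(-2 + 16224/25) = √(16174/25) = √16174/5)
((4 + 1)*Q(3))*m = ((4 + 1)*(√16174/5))*(-197/8) = (5*(√16174/5))*(-197/8) = √16174*(-197/8) = -197*√16174/8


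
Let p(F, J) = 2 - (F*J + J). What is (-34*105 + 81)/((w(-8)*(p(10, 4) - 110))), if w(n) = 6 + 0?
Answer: 1163/304 ≈ 3.8257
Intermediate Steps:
w(n) = 6
p(F, J) = 2 - J - F*J (p(F, J) = 2 - (J + F*J) = 2 + (-J - F*J) = 2 - J - F*J)
(-34*105 + 81)/((w(-8)*(p(10, 4) - 110))) = (-34*105 + 81)/((6*((2 - 1*4 - 1*10*4) - 110))) = (-3570 + 81)/((6*((2 - 4 - 40) - 110))) = -3489*1/(6*(-42 - 110)) = -3489/(6*(-152)) = -3489/(-912) = -3489*(-1/912) = 1163/304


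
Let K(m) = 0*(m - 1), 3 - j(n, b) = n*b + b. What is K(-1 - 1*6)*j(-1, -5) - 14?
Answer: -14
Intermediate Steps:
j(n, b) = 3 - b - b*n (j(n, b) = 3 - (n*b + b) = 3 - (b*n + b) = 3 - (b + b*n) = 3 + (-b - b*n) = 3 - b - b*n)
K(m) = 0 (K(m) = 0*(-1 + m) = 0)
K(-1 - 1*6)*j(-1, -5) - 14 = 0*(3 - 1*(-5) - 1*(-5)*(-1)) - 14 = 0*(3 + 5 - 5) - 14 = 0*3 - 14 = 0 - 14 = -14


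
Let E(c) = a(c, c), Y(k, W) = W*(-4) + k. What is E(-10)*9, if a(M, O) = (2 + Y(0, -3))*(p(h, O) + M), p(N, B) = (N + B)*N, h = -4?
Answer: 5796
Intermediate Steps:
p(N, B) = N*(B + N) (p(N, B) = (B + N)*N = N*(B + N))
Y(k, W) = k - 4*W (Y(k, W) = -4*W + k = k - 4*W)
a(M, O) = 224 - 56*O + 14*M (a(M, O) = (2 + (0 - 4*(-3)))*(-4*(O - 4) + M) = (2 + (0 + 12))*(-4*(-4 + O) + M) = (2 + 12)*((16 - 4*O) + M) = 14*(16 + M - 4*O) = 224 - 56*O + 14*M)
E(c) = 224 - 42*c (E(c) = 224 - 56*c + 14*c = 224 - 42*c)
E(-10)*9 = (224 - 42*(-10))*9 = (224 + 420)*9 = 644*9 = 5796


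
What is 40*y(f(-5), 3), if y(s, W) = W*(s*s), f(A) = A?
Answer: 3000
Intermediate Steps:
y(s, W) = W*s**2
40*y(f(-5), 3) = 40*(3*(-5)**2) = 40*(3*25) = 40*75 = 3000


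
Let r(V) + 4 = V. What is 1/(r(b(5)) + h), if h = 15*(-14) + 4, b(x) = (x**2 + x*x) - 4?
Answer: -1/164 ≈ -0.0060976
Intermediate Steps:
b(x) = -4 + 2*x**2 (b(x) = (x**2 + x**2) - 4 = 2*x**2 - 4 = -4 + 2*x**2)
r(V) = -4 + V
h = -206 (h = -210 + 4 = -206)
1/(r(b(5)) + h) = 1/((-4 + (-4 + 2*5**2)) - 206) = 1/((-4 + (-4 + 2*25)) - 206) = 1/((-4 + (-4 + 50)) - 206) = 1/((-4 + 46) - 206) = 1/(42 - 206) = 1/(-164) = -1/164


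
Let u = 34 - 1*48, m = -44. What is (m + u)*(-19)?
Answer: 1102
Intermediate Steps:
u = -14 (u = 34 - 48 = -14)
(m + u)*(-19) = (-44 - 14)*(-19) = -58*(-19) = 1102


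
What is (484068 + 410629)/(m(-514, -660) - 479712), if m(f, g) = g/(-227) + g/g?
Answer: -203096219/108893737 ≈ -1.8651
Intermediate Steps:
m(f, g) = 1 - g/227 (m(f, g) = g*(-1/227) + 1 = -g/227 + 1 = 1 - g/227)
(484068 + 410629)/(m(-514, -660) - 479712) = (484068 + 410629)/((1 - 1/227*(-660)) - 479712) = 894697/((1 + 660/227) - 479712) = 894697/(887/227 - 479712) = 894697/(-108893737/227) = 894697*(-227/108893737) = -203096219/108893737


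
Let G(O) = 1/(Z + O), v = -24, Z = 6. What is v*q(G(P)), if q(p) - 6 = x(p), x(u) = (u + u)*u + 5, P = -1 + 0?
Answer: -6648/25 ≈ -265.92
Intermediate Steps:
P = -1
G(O) = 1/(6 + O)
x(u) = 5 + 2*u² (x(u) = (2*u)*u + 5 = 2*u² + 5 = 5 + 2*u²)
q(p) = 11 + 2*p² (q(p) = 6 + (5 + 2*p²) = 11 + 2*p²)
v*q(G(P)) = -24*(11 + 2*(1/(6 - 1))²) = -24*(11 + 2*(1/5)²) = -24*(11 + 2*(⅕)²) = -24*(11 + 2*(1/25)) = -24*(11 + 2/25) = -24*277/25 = -6648/25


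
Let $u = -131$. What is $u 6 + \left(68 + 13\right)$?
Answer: $-705$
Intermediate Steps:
$u 6 + \left(68 + 13\right) = \left(-131\right) 6 + \left(68 + 13\right) = -786 + 81 = -705$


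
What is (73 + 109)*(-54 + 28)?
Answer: -4732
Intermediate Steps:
(73 + 109)*(-54 + 28) = 182*(-26) = -4732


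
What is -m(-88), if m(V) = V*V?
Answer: -7744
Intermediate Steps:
m(V) = V²
-m(-88) = -1*(-88)² = -1*7744 = -7744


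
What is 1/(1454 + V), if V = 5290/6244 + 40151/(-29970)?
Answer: 23391585/33999844397 ≈ 0.00068799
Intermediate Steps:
V = -11520193/23391585 (V = 5290*(1/6244) + 40151*(-1/29970) = 2645/3122 - 40151/29970 = -11520193/23391585 ≈ -0.49249)
1/(1454 + V) = 1/(1454 - 11520193/23391585) = 1/(33999844397/23391585) = 23391585/33999844397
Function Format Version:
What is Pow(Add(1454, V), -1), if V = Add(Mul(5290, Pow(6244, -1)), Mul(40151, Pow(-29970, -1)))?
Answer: Rational(23391585, 33999844397) ≈ 0.00068799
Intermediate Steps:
V = Rational(-11520193, 23391585) (V = Add(Mul(5290, Rational(1, 6244)), Mul(40151, Rational(-1, 29970))) = Add(Rational(2645, 3122), Rational(-40151, 29970)) = Rational(-11520193, 23391585) ≈ -0.49249)
Pow(Add(1454, V), -1) = Pow(Add(1454, Rational(-11520193, 23391585)), -1) = Pow(Rational(33999844397, 23391585), -1) = Rational(23391585, 33999844397)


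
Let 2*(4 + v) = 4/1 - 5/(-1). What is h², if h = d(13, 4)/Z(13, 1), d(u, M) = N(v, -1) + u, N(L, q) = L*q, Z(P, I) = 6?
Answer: 625/144 ≈ 4.3403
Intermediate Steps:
v = ½ (v = -4 + (4/1 - 5/(-1))/2 = -4 + (4*1 - 5*(-1))/2 = -4 + (4 + 5)/2 = -4 + (½)*9 = -4 + 9/2 = ½ ≈ 0.50000)
d(u, M) = -½ + u (d(u, M) = (½)*(-1) + u = -½ + u)
h = 25/12 (h = (-½ + 13)/6 = (25/2)*(⅙) = 25/12 ≈ 2.0833)
h² = (25/12)² = 625/144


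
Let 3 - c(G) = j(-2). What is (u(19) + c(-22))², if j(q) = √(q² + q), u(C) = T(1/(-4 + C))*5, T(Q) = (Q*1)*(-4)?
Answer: 43/9 - 10*√2/3 ≈ 0.063733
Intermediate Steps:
T(Q) = -4*Q (T(Q) = Q*(-4) = -4*Q)
u(C) = -20/(-4 + C) (u(C) = -4/(-4 + C)*5 = -20/(-4 + C))
j(q) = √(q + q²)
c(G) = 3 - √2 (c(G) = 3 - √(-2*(1 - 2)) = 3 - √(-2*(-1)) = 3 - √2)
(u(19) + c(-22))² = (-20/(-4 + 19) + (3 - √2))² = (-20/15 + (3 - √2))² = (-20*1/15 + (3 - √2))² = (-4/3 + (3 - √2))² = (5/3 - √2)²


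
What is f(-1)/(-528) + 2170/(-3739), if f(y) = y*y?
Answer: -1149499/1974192 ≈ -0.58226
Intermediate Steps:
f(y) = y²
f(-1)/(-528) + 2170/(-3739) = (-1)²/(-528) + 2170/(-3739) = 1*(-1/528) + 2170*(-1/3739) = -1/528 - 2170/3739 = -1149499/1974192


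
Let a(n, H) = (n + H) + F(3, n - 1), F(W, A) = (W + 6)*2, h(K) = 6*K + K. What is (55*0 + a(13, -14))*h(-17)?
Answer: -2023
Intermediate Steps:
h(K) = 7*K
F(W, A) = 12 + 2*W (F(W, A) = (6 + W)*2 = 12 + 2*W)
a(n, H) = 18 + H + n (a(n, H) = (n + H) + (12 + 2*3) = (H + n) + (12 + 6) = (H + n) + 18 = 18 + H + n)
(55*0 + a(13, -14))*h(-17) = (55*0 + (18 - 14 + 13))*(7*(-17)) = (0 + 17)*(-119) = 17*(-119) = -2023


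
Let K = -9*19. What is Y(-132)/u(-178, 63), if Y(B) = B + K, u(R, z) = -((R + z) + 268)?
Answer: 101/51 ≈ 1.9804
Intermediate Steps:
u(R, z) = -268 - R - z (u(R, z) = -(268 + R + z) = -268 - R - z)
K = -171
Y(B) = -171 + B (Y(B) = B - 171 = -171 + B)
Y(-132)/u(-178, 63) = (-171 - 132)/(-268 - 1*(-178) - 1*63) = -303/(-268 + 178 - 63) = -303/(-153) = -303*(-1/153) = 101/51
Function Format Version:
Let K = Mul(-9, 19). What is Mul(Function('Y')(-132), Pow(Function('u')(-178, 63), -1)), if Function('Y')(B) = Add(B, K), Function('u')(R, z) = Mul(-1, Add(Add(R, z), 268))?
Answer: Rational(101, 51) ≈ 1.9804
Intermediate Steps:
Function('u')(R, z) = Add(-268, Mul(-1, R), Mul(-1, z)) (Function('u')(R, z) = Mul(-1, Add(268, R, z)) = Add(-268, Mul(-1, R), Mul(-1, z)))
K = -171
Function('Y')(B) = Add(-171, B) (Function('Y')(B) = Add(B, -171) = Add(-171, B))
Mul(Function('Y')(-132), Pow(Function('u')(-178, 63), -1)) = Mul(Add(-171, -132), Pow(Add(-268, Mul(-1, -178), Mul(-1, 63)), -1)) = Mul(-303, Pow(Add(-268, 178, -63), -1)) = Mul(-303, Pow(-153, -1)) = Mul(-303, Rational(-1, 153)) = Rational(101, 51)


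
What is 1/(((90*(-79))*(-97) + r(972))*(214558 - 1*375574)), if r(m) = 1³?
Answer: -1/111048065736 ≈ -9.0051e-12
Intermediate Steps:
r(m) = 1
1/(((90*(-79))*(-97) + r(972))*(214558 - 1*375574)) = 1/(((90*(-79))*(-97) + 1)*(214558 - 1*375574)) = 1/((-7110*(-97) + 1)*(214558 - 375574)) = 1/((689670 + 1)*(-161016)) = -1/161016/689671 = (1/689671)*(-1/161016) = -1/111048065736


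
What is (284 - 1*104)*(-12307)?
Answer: -2215260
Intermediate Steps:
(284 - 1*104)*(-12307) = (284 - 104)*(-12307) = 180*(-12307) = -2215260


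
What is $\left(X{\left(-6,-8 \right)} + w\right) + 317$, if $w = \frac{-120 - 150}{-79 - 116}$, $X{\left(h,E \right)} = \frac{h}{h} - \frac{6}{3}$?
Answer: $\frac{4126}{13} \approx 317.38$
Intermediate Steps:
$X{\left(h,E \right)} = -1$ ($X{\left(h,E \right)} = 1 - 2 = -1$)
$w = \frac{18}{13}$ ($w = - \frac{270}{-195} = \left(-270\right) \left(- \frac{1}{195}\right) = \frac{18}{13} \approx 1.3846$)
$\left(X{\left(-6,-8 \right)} + w\right) + 317 = \left(-1 + \frac{18}{13}\right) + 317 = \frac{5}{13} + 317 = \frac{4126}{13}$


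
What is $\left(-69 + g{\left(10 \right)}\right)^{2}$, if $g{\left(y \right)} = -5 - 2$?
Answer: $5776$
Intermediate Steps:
$g{\left(y \right)} = -7$ ($g{\left(y \right)} = -5 - 2 = -7$)
$\left(-69 + g{\left(10 \right)}\right)^{2} = \left(-69 - 7\right)^{2} = \left(-76\right)^{2} = 5776$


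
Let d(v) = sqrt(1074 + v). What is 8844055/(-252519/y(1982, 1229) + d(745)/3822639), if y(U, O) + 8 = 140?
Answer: -95726787714927032538919572/20706284674560154805125 - 13090314166075344*sqrt(1819)/20706284674560154805125 ≈ -4623.1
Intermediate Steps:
y(U, O) = 132 (y(U, O) = -8 + 140 = 132)
8844055/(-252519/y(1982, 1229) + d(745)/3822639) = 8844055/(-252519/132 + sqrt(1074 + 745)/3822639) = 8844055/(-252519*1/132 + sqrt(1819)*(1/3822639)) = 8844055/(-84173/44 + sqrt(1819)/3822639)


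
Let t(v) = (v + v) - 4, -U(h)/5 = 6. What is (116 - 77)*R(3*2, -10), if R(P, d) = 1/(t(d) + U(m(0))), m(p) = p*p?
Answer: -13/18 ≈ -0.72222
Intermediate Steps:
m(p) = p²
U(h) = -30 (U(h) = -5*6 = -30)
t(v) = -4 + 2*v (t(v) = 2*v - 4 = -4 + 2*v)
R(P, d) = 1/(-34 + 2*d) (R(P, d) = 1/((-4 + 2*d) - 30) = 1/(-34 + 2*d))
(116 - 77)*R(3*2, -10) = (116 - 77)*(1/(2*(-17 - 10))) = 39*((½)/(-27)) = 39*((½)*(-1/27)) = 39*(-1/54) = -13/18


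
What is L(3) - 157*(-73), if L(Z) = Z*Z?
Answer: 11470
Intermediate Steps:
L(Z) = Z²
L(3) - 157*(-73) = 3² - 157*(-73) = 9 + 11461 = 11470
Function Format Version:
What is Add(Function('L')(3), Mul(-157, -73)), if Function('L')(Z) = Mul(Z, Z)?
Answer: 11470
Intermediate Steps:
Function('L')(Z) = Pow(Z, 2)
Add(Function('L')(3), Mul(-157, -73)) = Add(Pow(3, 2), Mul(-157, -73)) = Add(9, 11461) = 11470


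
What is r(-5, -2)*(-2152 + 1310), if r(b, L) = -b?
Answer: -4210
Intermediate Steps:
r(-5, -2)*(-2152 + 1310) = (-1*(-5))*(-2152 + 1310) = 5*(-842) = -4210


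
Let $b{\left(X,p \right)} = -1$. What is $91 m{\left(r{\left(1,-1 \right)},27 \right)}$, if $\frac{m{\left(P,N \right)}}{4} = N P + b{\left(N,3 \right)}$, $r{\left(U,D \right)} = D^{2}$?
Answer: $9464$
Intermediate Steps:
$m{\left(P,N \right)} = -4 + 4 N P$ ($m{\left(P,N \right)} = 4 \left(N P - 1\right) = 4 \left(-1 + N P\right) = -4 + 4 N P$)
$91 m{\left(r{\left(1,-1 \right)},27 \right)} = 91 \left(-4 + 4 \cdot 27 \left(-1\right)^{2}\right) = 91 \left(-4 + 4 \cdot 27 \cdot 1\right) = 91 \left(-4 + 108\right) = 91 \cdot 104 = 9464$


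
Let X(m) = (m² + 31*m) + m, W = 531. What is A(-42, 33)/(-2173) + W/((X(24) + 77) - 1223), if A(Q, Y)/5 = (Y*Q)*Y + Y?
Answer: 5155757/47806 ≈ 107.85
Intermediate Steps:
X(m) = m² + 32*m
A(Q, Y) = 5*Y + 5*Q*Y² (A(Q, Y) = 5*((Y*Q)*Y + Y) = 5*((Q*Y)*Y + Y) = 5*(Q*Y² + Y) = 5*(Y + Q*Y²) = 5*Y + 5*Q*Y²)
A(-42, 33)/(-2173) + W/((X(24) + 77) - 1223) = (5*33*(1 - 42*33))/(-2173) + 531/((24*(32 + 24) + 77) - 1223) = (5*33*(1 - 1386))*(-1/2173) + 531/((24*56 + 77) - 1223) = (5*33*(-1385))*(-1/2173) + 531/((1344 + 77) - 1223) = -228525*(-1/2173) + 531/(1421 - 1223) = 228525/2173 + 531/198 = 228525/2173 + 531*(1/198) = 228525/2173 + 59/22 = 5155757/47806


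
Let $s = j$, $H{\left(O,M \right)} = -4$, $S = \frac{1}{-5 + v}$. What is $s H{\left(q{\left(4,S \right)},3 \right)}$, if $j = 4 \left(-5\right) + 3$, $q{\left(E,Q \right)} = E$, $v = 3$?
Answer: $68$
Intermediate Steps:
$S = - \frac{1}{2}$ ($S = \frac{1}{-5 + 3} = \frac{1}{-2} = - \frac{1}{2} \approx -0.5$)
$j = -17$ ($j = -20 + 3 = -17$)
$s = -17$
$s H{\left(q{\left(4,S \right)},3 \right)} = \left(-17\right) \left(-4\right) = 68$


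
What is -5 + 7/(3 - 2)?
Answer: 2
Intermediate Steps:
-5 + 7/(3 - 2) = -5 + 7/1 = -5 + 1*7 = -5 + 7 = 2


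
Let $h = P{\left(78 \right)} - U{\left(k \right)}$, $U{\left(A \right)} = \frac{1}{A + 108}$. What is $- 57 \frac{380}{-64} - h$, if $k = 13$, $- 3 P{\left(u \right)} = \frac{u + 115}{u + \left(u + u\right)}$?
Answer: $\frac{230172905}{679536} \approx 338.72$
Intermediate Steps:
$P{\left(u \right)} = - \frac{115 + u}{9 u}$ ($P{\left(u \right)} = - \frac{\left(u + 115\right) \frac{1}{u + \left(u + u\right)}}{3} = - \frac{\left(115 + u\right) \frac{1}{u + 2 u}}{3} = - \frac{\left(115 + u\right) \frac{1}{3 u}}{3} = - \frac{\frac{1}{3} \frac{1}{u} \left(115 + u\right)}{3} = - \frac{115 + u}{9 u}$)
$U{\left(A \right)} = \frac{1}{108 + A}$
$h = - \frac{24055}{84942}$ ($h = \frac{-115 - 78}{9 \cdot 78} - \frac{1}{108 + 13} = \frac{1}{9} \cdot \frac{1}{78} \left(-115 - 78\right) - \frac{1}{121} = \frac{1}{9} \cdot \frac{1}{78} \left(-193\right) - \frac{1}{121} = - \frac{193}{702} - \frac{1}{121} = - \frac{24055}{84942} \approx -0.28319$)
$- 57 \frac{380}{-64} - h = - 57 \frac{380}{-64} - - \frac{24055}{84942} = - 57 \cdot 380 \left(- \frac{1}{64}\right) + \frac{24055}{84942} = \left(-57\right) \left(- \frac{95}{16}\right) + \frac{24055}{84942} = \frac{5415}{16} + \frac{24055}{84942} = \frac{230172905}{679536}$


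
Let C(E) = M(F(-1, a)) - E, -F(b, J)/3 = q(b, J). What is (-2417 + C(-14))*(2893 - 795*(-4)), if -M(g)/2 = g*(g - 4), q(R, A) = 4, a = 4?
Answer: -16925451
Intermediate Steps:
F(b, J) = -12 (F(b, J) = -3*4 = -12)
M(g) = -2*g*(-4 + g) (M(g) = -2*g*(g - 4) = -2*g*(-4 + g))
C(E) = -384 - E (C(E) = 2*(-12)*(4 - 1*(-12)) - E = 2*(-12)*(4 + 12) - E = 2*(-12)*16 - E = -384 - E)
(-2417 + C(-14))*(2893 - 795*(-4)) = (-2417 + (-384 - 1*(-14)))*(2893 - 795*(-4)) = (-2417 + (-384 + 14))*(2893 + 3180) = (-2417 - 370)*6073 = -2787*6073 = -16925451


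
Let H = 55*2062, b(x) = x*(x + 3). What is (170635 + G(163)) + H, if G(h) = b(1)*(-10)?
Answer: 284005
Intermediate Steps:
b(x) = x*(3 + x)
H = 113410
G(h) = -40 (G(h) = (1*(3 + 1))*(-10) = (1*4)*(-10) = 4*(-10) = -40)
(170635 + G(163)) + H = (170635 - 40) + 113410 = 170595 + 113410 = 284005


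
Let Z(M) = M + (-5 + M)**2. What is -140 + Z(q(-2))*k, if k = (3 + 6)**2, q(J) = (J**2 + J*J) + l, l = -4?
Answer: 265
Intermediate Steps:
q(J) = -4 + 2*J**2 (q(J) = (J**2 + J*J) - 4 = (J**2 + J**2) - 4 = 2*J**2 - 4 = -4 + 2*J**2)
k = 81 (k = 9**2 = 81)
-140 + Z(q(-2))*k = -140 + ((-4 + 2*(-2)**2) + (-5 + (-4 + 2*(-2)**2))**2)*81 = -140 + ((-4 + 2*4) + (-5 + (-4 + 2*4))**2)*81 = -140 + ((-4 + 8) + (-5 + (-4 + 8))**2)*81 = -140 + (4 + (-5 + 4)**2)*81 = -140 + (4 + (-1)**2)*81 = -140 + (4 + 1)*81 = -140 + 5*81 = -140 + 405 = 265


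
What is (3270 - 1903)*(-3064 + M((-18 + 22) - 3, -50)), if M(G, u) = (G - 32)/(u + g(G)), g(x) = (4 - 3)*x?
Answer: -205193535/49 ≈ -4.1876e+6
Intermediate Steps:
g(x) = x (g(x) = 1*x = x)
M(G, u) = (-32 + G)/(G + u) (M(G, u) = (G - 32)/(u + G) = (-32 + G)/(G + u))
(3270 - 1903)*(-3064 + M((-18 + 22) - 3, -50)) = (3270 - 1903)*(-3064 + (-32 + ((-18 + 22) - 3))/(((-18 + 22) - 3) - 50)) = 1367*(-3064 + (-32 + (4 - 3))/((4 - 3) - 50)) = 1367*(-3064 + (-32 + 1)/(1 - 50)) = 1367*(-3064 - 31/(-49)) = 1367*(-3064 - 1/49*(-31)) = 1367*(-3064 + 31/49) = 1367*(-150105/49) = -205193535/49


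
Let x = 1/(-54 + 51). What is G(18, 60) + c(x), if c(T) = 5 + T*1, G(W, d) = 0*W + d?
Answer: 194/3 ≈ 64.667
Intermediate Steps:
G(W, d) = d (G(W, d) = 0 + d = d)
x = -1/3 (x = 1/(-3) = -1/3 ≈ -0.33333)
c(T) = 5 + T
G(18, 60) + c(x) = 60 + (5 - 1/3) = 60 + 14/3 = 194/3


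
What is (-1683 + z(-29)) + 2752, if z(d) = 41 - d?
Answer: 1139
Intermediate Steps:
(-1683 + z(-29)) + 2752 = (-1683 + (41 - 1*(-29))) + 2752 = (-1683 + (41 + 29)) + 2752 = (-1683 + 70) + 2752 = -1613 + 2752 = 1139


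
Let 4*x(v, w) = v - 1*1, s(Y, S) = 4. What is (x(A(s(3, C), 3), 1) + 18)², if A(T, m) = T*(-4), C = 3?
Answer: 3025/16 ≈ 189.06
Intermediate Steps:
A(T, m) = -4*T
x(v, w) = -¼ + v/4 (x(v, w) = (v - 1*1)/4 = (v - 1)/4 = (-1 + v)/4 = -¼ + v/4)
(x(A(s(3, C), 3), 1) + 18)² = ((-¼ + (-4*4)/4) + 18)² = ((-¼ + (¼)*(-16)) + 18)² = ((-¼ - 4) + 18)² = (-17/4 + 18)² = (55/4)² = 3025/16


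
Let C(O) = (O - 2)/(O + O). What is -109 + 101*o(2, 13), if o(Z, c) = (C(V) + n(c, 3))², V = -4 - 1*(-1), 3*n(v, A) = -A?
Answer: -3823/36 ≈ -106.19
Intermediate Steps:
n(v, A) = -A/3 (n(v, A) = (-A)/3 = -A/3)
V = -3 (V = -4 + 1 = -3)
C(O) = (-2 + O)/(2*O) (C(O) = (-2 + O)/((2*O)) = (-2 + O)*(1/(2*O)) = (-2 + O)/(2*O))
o(Z, c) = 1/36 (o(Z, c) = ((½)*(-2 - 3)/(-3) - ⅓*3)² = ((½)*(-⅓)*(-5) - 1)² = (⅚ - 1)² = (-⅙)² = 1/36)
-109 + 101*o(2, 13) = -109 + 101*(1/36) = -109 + 101/36 = -3823/36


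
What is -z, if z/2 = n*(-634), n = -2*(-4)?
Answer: 10144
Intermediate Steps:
n = 8
z = -10144 (z = 2*(8*(-634)) = 2*(-5072) = -10144)
-z = -1*(-10144) = 10144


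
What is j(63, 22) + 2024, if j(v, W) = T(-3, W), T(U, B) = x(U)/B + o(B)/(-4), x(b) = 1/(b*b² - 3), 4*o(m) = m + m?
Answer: 333506/165 ≈ 2021.2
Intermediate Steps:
o(m) = m/2 (o(m) = (m + m)/4 = (2*m)/4 = m/2)
x(b) = 1/(-3 + b³) (x(b) = 1/(b³ - 3) = 1/(-3 + b³))
T(U, B) = -B/8 + 1/(B*(-3 + U³)) (T(U, B) = 1/((-3 + U³)*B) + (B/2)/(-4) = 1/(B*(-3 + U³)) + (B/2)*(-¼) = 1/(B*(-3 + U³)) - B/8 = -B/8 + 1/(B*(-3 + U³)))
j(v, W) = -(8 + 30*W²)/(240*W) (j(v, W) = (8 + W²*(3 - 1*(-3)³))/(8*W*(-3 + (-3)³)) = (8 + W²*(3 - 1*(-27)))/(8*W*(-3 - 27)) = (⅛)*(8 + W²*(3 + 27))/(W*(-30)) = (⅛)*(-1/30)*(8 + W²*30)/W = (⅛)*(-1/30)*(8 + 30*W²)/W = -(8 + 30*W²)/(240*W))
j(63, 22) + 2024 = (-⅛*22 - 1/30/22) + 2024 = (-11/4 - 1/30*1/22) + 2024 = (-11/4 - 1/660) + 2024 = -454/165 + 2024 = 333506/165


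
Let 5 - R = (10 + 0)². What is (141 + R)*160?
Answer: 7360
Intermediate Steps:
R = -95 (R = 5 - (10 + 0)² = 5 - 1*10² = 5 - 1*100 = 5 - 100 = -95)
(141 + R)*160 = (141 - 95)*160 = 46*160 = 7360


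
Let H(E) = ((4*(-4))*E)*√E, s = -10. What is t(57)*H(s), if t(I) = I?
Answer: 9120*I*√10 ≈ 28840.0*I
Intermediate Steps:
H(E) = -16*E^(3/2) (H(E) = (-16*E)*√E = -16*E^(3/2))
t(57)*H(s) = 57*(-(-160)*I*√10) = 57*(160*I*√10) = 9120*I*√10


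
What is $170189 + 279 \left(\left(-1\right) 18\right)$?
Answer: $165167$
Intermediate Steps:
$170189 + 279 \left(\left(-1\right) 18\right) = 170189 + 279 \left(-18\right) = 170189 - 5022 = 165167$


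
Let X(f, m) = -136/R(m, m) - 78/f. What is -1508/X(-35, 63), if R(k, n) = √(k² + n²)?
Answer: -11909430/9343 - 5768100*√2/9343 ≈ -2147.8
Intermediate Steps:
X(f, m) = -78/f - 68*√2/√(m²) (X(f, m) = -136/√(m² + m²) - 78/f = -136*√2/(2*√(m²)) - 78/f = -68*√2/√(m²) - 78/f = -78/f - 68*√2/√(m²))
-1508/X(-35, 63) = -1508/(-78/(-35) - 68*√2/√(63²)) = -1508/(-78*(-1/35) - 68*√2/√3969) = -1508/(78/35 - 68*√2*1/63) = -1508/(78/35 - 68*√2/63)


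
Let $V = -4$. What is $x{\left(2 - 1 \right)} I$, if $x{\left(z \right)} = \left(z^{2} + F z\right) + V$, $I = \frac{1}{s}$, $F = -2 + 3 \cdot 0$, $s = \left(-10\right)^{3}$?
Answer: $\frac{1}{200} \approx 0.005$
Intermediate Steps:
$s = -1000$
$F = -2$ ($F = -2 + 0 = -2$)
$I = - \frac{1}{1000}$ ($I = \frac{1}{-1000} = - \frac{1}{1000} \approx -0.001$)
$x{\left(z \right)} = -4 + z^{2} - 2 z$ ($x{\left(z \right)} = \left(z^{2} - 2 z\right) - 4 = -4 + z^{2} - 2 z$)
$x{\left(2 - 1 \right)} I = \left(-4 + \left(2 - 1\right)^{2} - 2 \left(2 - 1\right)\right) \left(- \frac{1}{1000}\right) = \left(-4 + 1^{2} - 2\right) \left(- \frac{1}{1000}\right) = \left(-4 + 1 - 2\right) \left(- \frac{1}{1000}\right) = \left(-5\right) \left(- \frac{1}{1000}\right) = \frac{1}{200}$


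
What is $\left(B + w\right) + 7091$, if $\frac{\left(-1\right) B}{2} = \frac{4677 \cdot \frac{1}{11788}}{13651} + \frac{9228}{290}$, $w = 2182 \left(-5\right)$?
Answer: $- \frac{45297046497267}{11666554130} \approx -3882.6$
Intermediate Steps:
$w = -10910$
$B = - \frac{742476274797}{11666554130}$ ($B = - 2 \left(\frac{4677 \cdot \frac{1}{11788}}{13651} + \frac{9228}{290}\right) = - 2 \left(4677 \cdot \frac{1}{11788} \cdot \frac{1}{13651} + 9228 \cdot \frac{1}{290}\right) = - 2 \left(\frac{4677}{11788} \cdot \frac{1}{13651} + \frac{4614}{145}\right) = - 2 \left(\frac{4677}{160917988} + \frac{4614}{145}\right) = \left(-2\right) \frac{742476274797}{23333108260} = - \frac{742476274797}{11666554130} \approx -63.641$)
$\left(B + w\right) + 7091 = \left(- \frac{742476274797}{11666554130} - 10910\right) + 7091 = - \frac{128024581833097}{11666554130} + 7091 = - \frac{45297046497267}{11666554130}$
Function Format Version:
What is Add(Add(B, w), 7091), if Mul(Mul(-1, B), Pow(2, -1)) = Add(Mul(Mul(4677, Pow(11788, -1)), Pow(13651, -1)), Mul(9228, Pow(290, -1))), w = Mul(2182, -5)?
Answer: Rational(-45297046497267, 11666554130) ≈ -3882.6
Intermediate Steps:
w = -10910
B = Rational(-742476274797, 11666554130) (B = Mul(-2, Add(Mul(Mul(4677, Pow(11788, -1)), Pow(13651, -1)), Mul(9228, Pow(290, -1)))) = Mul(-2, Add(Mul(Mul(4677, Rational(1, 11788)), Rational(1, 13651)), Mul(9228, Rational(1, 290)))) = Mul(-2, Add(Mul(Rational(4677, 11788), Rational(1, 13651)), Rational(4614, 145))) = Mul(-2, Add(Rational(4677, 160917988), Rational(4614, 145))) = Mul(-2, Rational(742476274797, 23333108260)) = Rational(-742476274797, 11666554130) ≈ -63.641)
Add(Add(B, w), 7091) = Add(Add(Rational(-742476274797, 11666554130), -10910), 7091) = Add(Rational(-128024581833097, 11666554130), 7091) = Rational(-45297046497267, 11666554130)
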